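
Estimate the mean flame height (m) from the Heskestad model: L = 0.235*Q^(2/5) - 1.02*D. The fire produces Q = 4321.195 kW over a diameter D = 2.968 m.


Q^(2/5) = 28.460
0.235 * Q^(2/5) = 6.6882
1.02 * D = 3.0274
L = 3.6608 m

3.6608 m


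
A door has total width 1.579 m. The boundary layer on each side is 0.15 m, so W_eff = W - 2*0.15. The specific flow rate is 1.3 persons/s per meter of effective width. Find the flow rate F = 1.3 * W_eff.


W_eff = 1.579 - 0.30 = 1.279 m
F = 1.3 * 1.279 = 1.6627 persons/s

1.6627 persons/s


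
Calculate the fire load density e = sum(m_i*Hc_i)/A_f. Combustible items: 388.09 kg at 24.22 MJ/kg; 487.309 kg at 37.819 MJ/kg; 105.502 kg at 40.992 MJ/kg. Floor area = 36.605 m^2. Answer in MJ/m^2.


Total energy = 388.09*24.22 + 487.309*37.819 + 105.502*40.992
= 9399.540 + 18429.54 + 4324.738
= 32153.82 MJ
e = 32153.82 / 36.605 = 878.40 MJ/m^2

878.40 MJ/m^2


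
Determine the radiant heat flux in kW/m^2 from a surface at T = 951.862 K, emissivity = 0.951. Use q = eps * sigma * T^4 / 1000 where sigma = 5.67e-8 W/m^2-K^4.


T^4 = 8.2091e+11
q = 0.951 * 5.67e-8 * 8.2091e+11 / 1000 = 44.265 kW/m^2

44.265 kW/m^2


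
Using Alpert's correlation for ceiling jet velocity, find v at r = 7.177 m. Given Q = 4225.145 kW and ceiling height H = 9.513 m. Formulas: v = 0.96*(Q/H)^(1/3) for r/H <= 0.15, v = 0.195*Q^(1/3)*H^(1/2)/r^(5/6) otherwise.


r/H = 7.177 / 9.513 = 0.75444
r/H > 0.15, so v = 0.195*Q^(1/3)*H^(1/2)/r^(5/6)
Q^(1/3) = 16.166
H^(1/2) = 3.0843
r^(5/6) = 5.1676
v = 0.195 * 16.166 * 3.0843 / 5.1676 = 1.8816 m/s

1.8816 m/s


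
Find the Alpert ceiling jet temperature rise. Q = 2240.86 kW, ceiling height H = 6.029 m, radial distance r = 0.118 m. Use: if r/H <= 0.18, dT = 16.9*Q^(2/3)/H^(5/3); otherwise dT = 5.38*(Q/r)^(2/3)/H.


r/H = 0.118 / 6.029 = 0.019572
r/H <= 0.18, so dT = 16.9*Q^(2/3)/H^(5/3)
Q^(2/3) = 171.24
H^(5/3) = 19.971
dT = 16.9 * 171.24 / 19.971 = 144.91 K

144.91 K


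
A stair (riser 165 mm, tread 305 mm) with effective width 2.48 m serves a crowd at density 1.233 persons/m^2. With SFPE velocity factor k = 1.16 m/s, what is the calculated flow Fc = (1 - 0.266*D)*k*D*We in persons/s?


1 - 0.266*D = 1 - 0.266*1.233 = 0.67202
Fs = 0.67202 * 1.16 * 1.233 = 0.96118 persons/(s*m)
Fc = 0.96118 * 2.48 = 2.3837 persons/s

2.3837 persons/s


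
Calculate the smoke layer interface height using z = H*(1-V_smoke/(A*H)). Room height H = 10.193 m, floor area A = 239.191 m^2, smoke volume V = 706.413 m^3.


V/(A*H) = 0.28974
1 - 0.28974 = 0.71026
z = 10.193 * 0.71026 = 7.2397 m

7.2397 m


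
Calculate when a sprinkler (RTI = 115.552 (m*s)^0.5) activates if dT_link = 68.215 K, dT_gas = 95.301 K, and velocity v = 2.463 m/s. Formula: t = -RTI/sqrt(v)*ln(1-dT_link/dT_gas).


dT_link/dT_gas = 0.71578
ln(1 - 0.71578) = -1.2580
t = -115.552 / sqrt(2.463) * -1.2580 = 92.626 s

92.626 s


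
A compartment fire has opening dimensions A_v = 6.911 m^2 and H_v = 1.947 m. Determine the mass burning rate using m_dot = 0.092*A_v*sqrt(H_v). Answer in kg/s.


sqrt(H_v) = 1.3953
m_dot = 0.092 * 6.911 * 1.3953 = 0.88718 kg/s

0.88718 kg/s


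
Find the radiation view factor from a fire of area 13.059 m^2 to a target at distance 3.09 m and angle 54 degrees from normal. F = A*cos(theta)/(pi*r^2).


cos(54 deg) = 0.58779
pi*r^2 = 29.996
F = 13.059 * 0.58779 / 29.996 = 0.25589

0.25589


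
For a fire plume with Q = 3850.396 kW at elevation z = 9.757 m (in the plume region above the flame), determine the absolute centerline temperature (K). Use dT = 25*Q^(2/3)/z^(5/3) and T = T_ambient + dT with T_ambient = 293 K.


Q^(2/3) = 245.66
z^(5/3) = 44.551
dT = 25 * 245.66 / 44.551 = 137.85 K
T = 293 + 137.85 = 430.85 K

430.85 K


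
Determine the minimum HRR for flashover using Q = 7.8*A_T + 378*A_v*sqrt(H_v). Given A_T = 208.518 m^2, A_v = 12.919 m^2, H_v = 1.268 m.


7.8*A_T = 1626.4
sqrt(H_v) = 1.1261
378*A_v*sqrt(H_v) = 5499.0
Q = 1626.4 + 5499.0 = 7125.4 kW

7125.4 kW


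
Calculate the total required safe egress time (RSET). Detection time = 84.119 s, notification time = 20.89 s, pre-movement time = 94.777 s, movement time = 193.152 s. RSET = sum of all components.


Total = 84.119 + 20.89 + 94.777 + 193.152 = 392.938 s

392.938 s


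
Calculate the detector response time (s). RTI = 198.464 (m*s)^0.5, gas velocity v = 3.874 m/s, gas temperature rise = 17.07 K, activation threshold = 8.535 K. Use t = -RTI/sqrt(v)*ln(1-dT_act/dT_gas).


dT_act/dT_gas = 0.5
ln(1 - 0.5) = -0.69315
t = -198.464 / sqrt(3.874) * -0.69315 = 69.892 s

69.892 s


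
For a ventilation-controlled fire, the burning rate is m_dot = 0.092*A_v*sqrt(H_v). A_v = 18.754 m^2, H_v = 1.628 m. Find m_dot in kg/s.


sqrt(H_v) = 1.2759
m_dot = 0.092 * 18.754 * 1.2759 = 2.2015 kg/s

2.2015 kg/s


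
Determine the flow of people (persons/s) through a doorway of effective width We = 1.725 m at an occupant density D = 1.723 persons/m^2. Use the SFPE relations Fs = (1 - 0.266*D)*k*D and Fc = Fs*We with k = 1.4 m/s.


1 - 0.266*D = 1 - 0.266*1.723 = 0.54168
Fs = 0.54168 * 1.4 * 1.723 = 1.3066 persons/(s*m)
Fc = 1.3066 * 1.725 = 2.2540 persons/s

2.2540 persons/s


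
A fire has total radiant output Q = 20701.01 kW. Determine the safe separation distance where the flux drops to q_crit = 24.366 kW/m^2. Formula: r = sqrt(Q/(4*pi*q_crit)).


4*pi*q_crit = 306.19
Q/(4*pi*q_crit) = 67.608
r = sqrt(67.608) = 8.2224 m

8.2224 m


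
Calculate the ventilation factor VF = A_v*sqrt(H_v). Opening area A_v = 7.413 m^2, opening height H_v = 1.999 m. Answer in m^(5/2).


sqrt(H_v) = 1.4139
VF = 7.413 * 1.4139 = 10.481 m^(5/2)

10.481 m^(5/2)


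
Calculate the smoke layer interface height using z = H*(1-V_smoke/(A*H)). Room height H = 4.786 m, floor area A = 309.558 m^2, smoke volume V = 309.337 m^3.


V/(A*H) = 0.20879
1 - 0.20879 = 0.79121
z = 4.786 * 0.79121 = 3.7867 m

3.7867 m


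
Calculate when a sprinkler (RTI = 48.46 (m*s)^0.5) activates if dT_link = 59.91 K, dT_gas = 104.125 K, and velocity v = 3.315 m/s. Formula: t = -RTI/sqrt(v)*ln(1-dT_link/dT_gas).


dT_link/dT_gas = 0.57537
ln(1 - 0.57537) = -0.85653
t = -48.46 / sqrt(3.315) * -0.85653 = 22.797 s

22.797 s


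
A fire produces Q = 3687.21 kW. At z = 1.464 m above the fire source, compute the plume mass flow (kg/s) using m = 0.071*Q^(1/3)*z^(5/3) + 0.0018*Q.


Q^(1/3) = 15.449
z^(5/3) = 1.8876
First term = 0.071 * 15.449 * 1.8876 = 2.0704
Second term = 0.0018 * 3687.21 = 6.6370
m = 8.7074 kg/s

8.7074 kg/s


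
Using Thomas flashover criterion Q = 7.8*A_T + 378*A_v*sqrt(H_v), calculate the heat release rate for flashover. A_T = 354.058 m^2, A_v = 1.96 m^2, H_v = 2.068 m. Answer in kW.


7.8*A_T = 2761.7
sqrt(H_v) = 1.4381
378*A_v*sqrt(H_v) = 1065.4
Q = 2761.7 + 1065.4 = 3827.1 kW

3827.1 kW


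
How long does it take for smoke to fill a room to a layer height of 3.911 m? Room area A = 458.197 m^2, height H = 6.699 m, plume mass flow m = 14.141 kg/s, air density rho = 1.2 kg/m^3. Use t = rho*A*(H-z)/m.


H - z = 2.788 m
t = 1.2 * 458.197 * 2.788 / 14.141 = 108.40 s

108.40 s


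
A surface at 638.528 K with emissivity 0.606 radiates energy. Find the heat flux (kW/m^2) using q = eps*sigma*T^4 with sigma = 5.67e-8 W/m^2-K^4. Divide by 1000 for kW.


T^4 = 1.6623e+11
q = 0.606 * 5.67e-8 * 1.6623e+11 / 1000 = 5.7118 kW/m^2

5.7118 kW/m^2


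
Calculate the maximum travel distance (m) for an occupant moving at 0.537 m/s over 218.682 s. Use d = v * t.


d = 0.537 * 218.682 = 117.43 m

117.43 m


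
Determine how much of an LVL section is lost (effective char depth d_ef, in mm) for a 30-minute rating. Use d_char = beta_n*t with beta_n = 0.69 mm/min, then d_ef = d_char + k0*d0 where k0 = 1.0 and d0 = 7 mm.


d_char = 0.69 * 30 = 20.7 mm
d_ef = 20.7 + 1.0*7 = 27.7 mm

27.7 mm


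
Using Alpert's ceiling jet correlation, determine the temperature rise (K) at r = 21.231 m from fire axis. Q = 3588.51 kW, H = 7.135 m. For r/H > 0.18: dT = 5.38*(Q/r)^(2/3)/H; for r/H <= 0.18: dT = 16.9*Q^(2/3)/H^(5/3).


r/H = 21.231 / 7.135 = 2.9756
r/H > 0.18, so dT = 5.38*(Q/r)^(2/3)/H
Q/r = 169.02
(Q/r)^(2/3) = 30.570
dT = 5.38 * 30.570 / 7.135 = 23.051 K

23.051 K


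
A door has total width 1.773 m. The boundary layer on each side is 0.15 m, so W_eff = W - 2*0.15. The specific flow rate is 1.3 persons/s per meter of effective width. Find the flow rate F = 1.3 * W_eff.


W_eff = 1.773 - 0.30 = 1.473 m
F = 1.3 * 1.473 = 1.9149 persons/s

1.9149 persons/s


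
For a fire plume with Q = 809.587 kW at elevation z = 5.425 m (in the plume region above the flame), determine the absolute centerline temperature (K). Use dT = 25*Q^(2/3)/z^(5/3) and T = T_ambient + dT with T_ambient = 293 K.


Q^(2/3) = 86.865
z^(5/3) = 16.749
dT = 25 * 86.865 / 16.749 = 129.65 K
T = 293 + 129.65 = 422.65 K

422.65 K


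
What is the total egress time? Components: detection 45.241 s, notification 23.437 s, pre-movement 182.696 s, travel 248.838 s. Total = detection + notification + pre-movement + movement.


Total = 45.241 + 23.437 + 182.696 + 248.838 = 500.212 s

500.212 s


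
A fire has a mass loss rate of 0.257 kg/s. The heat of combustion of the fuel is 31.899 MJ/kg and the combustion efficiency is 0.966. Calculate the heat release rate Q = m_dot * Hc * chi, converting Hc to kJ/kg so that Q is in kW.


Hc = 31.899 MJ/kg = 31.899 * 1000 kJ/kg = 31899 kJ/kg
Q = 0.257 kg/s * 31899 kJ/kg * 0.966 = 7919.3 kW

7919.3 kW


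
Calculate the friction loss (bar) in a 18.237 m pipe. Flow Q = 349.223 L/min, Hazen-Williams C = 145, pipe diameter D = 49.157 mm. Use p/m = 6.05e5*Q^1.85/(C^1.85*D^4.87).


Q^1.85 = 50669
C^1.85 = 9966.2
D^4.87 = 1.7299e+08
p/m = 0.017781 bar/m
p_total = 0.017781 * 18.237 = 0.32426 bar

0.32426 bar


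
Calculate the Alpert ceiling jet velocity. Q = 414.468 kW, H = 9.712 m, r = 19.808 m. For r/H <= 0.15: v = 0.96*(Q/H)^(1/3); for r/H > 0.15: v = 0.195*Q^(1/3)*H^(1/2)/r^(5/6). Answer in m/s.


r/H = 19.808 / 9.712 = 2.0395
r/H > 0.15, so v = 0.195*Q^(1/3)*H^(1/2)/r^(5/6)
Q^(1/3) = 7.4558
H^(1/2) = 3.1164
r^(5/6) = 12.042
v = 0.195 * 7.4558 * 3.1164 / 12.042 = 0.37626 m/s

0.37626 m/s


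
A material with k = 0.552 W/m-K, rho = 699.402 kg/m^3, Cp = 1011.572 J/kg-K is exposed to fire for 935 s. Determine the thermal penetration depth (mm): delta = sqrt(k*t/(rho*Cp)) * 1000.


alpha = 0.552 / (699.402 * 1011.572) = 7.8022e-07 m^2/s
alpha * t = 0.00072950
delta = sqrt(0.00072950) * 1000 = 27.009 mm

27.009 mm


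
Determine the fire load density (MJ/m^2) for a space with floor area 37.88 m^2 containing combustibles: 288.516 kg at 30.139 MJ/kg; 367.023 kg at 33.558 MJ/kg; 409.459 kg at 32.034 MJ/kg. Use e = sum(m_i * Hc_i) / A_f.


Total energy = 288.516*30.139 + 367.023*33.558 + 409.459*32.034
= 8695.584 + 12316.56 + 13116.61
= 34128.75 MJ
e = 34128.75 / 37.88 = 900.97 MJ/m^2

900.97 MJ/m^2


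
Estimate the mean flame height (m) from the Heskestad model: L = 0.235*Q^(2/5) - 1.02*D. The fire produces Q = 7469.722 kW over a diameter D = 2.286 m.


Q^(2/5) = 35.426
0.235 * Q^(2/5) = 8.3251
1.02 * D = 2.3317
L = 5.9934 m

5.9934 m


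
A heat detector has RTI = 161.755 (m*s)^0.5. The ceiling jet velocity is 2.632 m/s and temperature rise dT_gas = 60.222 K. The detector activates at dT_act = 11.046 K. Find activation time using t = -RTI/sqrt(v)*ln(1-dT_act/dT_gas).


dT_act/dT_gas = 0.18342
ln(1 - 0.18342) = -0.20263
t = -161.755 / sqrt(2.632) * -0.20263 = 20.203 s

20.203 s


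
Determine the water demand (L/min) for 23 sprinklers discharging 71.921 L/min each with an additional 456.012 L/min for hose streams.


Sprinkler demand = 23 * 71.921 = 1654.183 L/min
Total = 1654.183 + 456.012 = 2110.195 L/min

2110.195 L/min


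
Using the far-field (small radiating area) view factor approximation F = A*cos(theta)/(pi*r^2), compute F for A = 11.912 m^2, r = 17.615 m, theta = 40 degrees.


cos(40 deg) = 0.76604
pi*r^2 = 974.80
F = 11.912 * 0.76604 / 974.80 = 0.0093610

0.0093610


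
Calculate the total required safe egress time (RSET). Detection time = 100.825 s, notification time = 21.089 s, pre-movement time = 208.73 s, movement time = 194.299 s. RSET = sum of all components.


Total = 100.825 + 21.089 + 208.73 + 194.299 = 524.943 s

524.943 s


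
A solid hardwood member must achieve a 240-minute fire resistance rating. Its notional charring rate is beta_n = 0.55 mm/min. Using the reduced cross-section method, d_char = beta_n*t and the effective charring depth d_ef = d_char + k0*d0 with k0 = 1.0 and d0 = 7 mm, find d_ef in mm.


d_char = 0.55 * 240 = 132 mm
d_ef = 132 + 1.0*7 = 139 mm

139 mm


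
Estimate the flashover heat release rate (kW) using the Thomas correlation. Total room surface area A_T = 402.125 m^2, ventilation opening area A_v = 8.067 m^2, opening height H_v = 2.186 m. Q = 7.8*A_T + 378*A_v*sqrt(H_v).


7.8*A_T = 3136.575
sqrt(H_v) = 1.4785
378*A_v*sqrt(H_v) = 4508.5
Q = 3136.575 + 4508.5 = 7645.0 kW

7645.0 kW


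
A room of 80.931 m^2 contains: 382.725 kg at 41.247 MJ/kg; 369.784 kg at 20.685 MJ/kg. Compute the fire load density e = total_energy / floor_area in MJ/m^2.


Total energy = 382.725*41.247 + 369.784*20.685
= 15786.26 + 7648.982
= 23435.24 MJ
e = 23435.24 / 80.931 = 289.57 MJ/m^2

289.57 MJ/m^2


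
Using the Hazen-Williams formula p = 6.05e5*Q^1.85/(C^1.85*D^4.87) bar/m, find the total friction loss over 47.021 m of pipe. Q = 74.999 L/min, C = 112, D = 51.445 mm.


Q^1.85 = 2943.4
C^1.85 = 6180.9
D^4.87 = 2.1589e+08
p/m = 0.0013345 bar/m
p_total = 0.0013345 * 47.021 = 0.062749 bar

0.062749 bar


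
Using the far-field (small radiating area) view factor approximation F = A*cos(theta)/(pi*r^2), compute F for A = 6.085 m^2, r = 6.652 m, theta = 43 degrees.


cos(43 deg) = 0.73135
pi*r^2 = 139.01
F = 6.085 * 0.73135 / 139.01 = 0.032014

0.032014


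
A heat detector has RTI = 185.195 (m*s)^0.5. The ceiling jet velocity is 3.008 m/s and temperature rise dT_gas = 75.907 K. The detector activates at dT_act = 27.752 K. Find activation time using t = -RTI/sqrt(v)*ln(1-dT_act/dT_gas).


dT_act/dT_gas = 0.36561
ln(1 - 0.36561) = -0.45508
t = -185.195 / sqrt(3.008) * -0.45508 = 48.594 s

48.594 s


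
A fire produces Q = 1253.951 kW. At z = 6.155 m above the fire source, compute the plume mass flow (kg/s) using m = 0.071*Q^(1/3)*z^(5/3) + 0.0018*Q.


Q^(1/3) = 10.784
z^(5/3) = 20.672
First term = 0.071 * 10.784 * 20.672 = 15.827
Second term = 0.0018 * 1253.951 = 2.2571
m = 18.084 kg/s

18.084 kg/s


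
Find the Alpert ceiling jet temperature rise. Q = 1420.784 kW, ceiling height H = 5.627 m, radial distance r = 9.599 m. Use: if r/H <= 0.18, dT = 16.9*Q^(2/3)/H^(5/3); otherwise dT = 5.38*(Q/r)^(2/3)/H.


r/H = 9.599 / 5.627 = 1.7059
r/H > 0.18, so dT = 5.38*(Q/r)^(2/3)/H
Q/r = 148.01
(Q/r)^(2/3) = 27.981
dT = 5.38 * 27.981 / 5.627 = 26.753 K

26.753 K


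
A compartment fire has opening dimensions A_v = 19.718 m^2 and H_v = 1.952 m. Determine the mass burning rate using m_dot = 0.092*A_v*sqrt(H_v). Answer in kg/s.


sqrt(H_v) = 1.3971
m_dot = 0.092 * 19.718 * 1.3971 = 2.5345 kg/s

2.5345 kg/s


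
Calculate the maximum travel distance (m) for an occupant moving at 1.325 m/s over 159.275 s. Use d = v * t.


d = 1.325 * 159.275 = 211.04 m

211.04 m


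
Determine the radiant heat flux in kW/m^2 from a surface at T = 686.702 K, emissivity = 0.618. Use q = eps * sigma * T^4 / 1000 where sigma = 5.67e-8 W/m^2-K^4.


T^4 = 2.2237e+11
q = 0.618 * 5.67e-8 * 2.2237e+11 / 1000 = 7.7919 kW/m^2

7.7919 kW/m^2


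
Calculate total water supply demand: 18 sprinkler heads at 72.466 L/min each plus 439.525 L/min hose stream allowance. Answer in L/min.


Sprinkler demand = 18 * 72.466 = 1304.388 L/min
Total = 1304.388 + 439.525 = 1743.913 L/min

1743.913 L/min


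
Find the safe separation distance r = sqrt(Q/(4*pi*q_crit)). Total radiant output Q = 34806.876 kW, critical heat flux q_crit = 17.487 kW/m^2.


4*pi*q_crit = 219.75
Q/(4*pi*q_crit) = 158.39
r = sqrt(158.39) = 12.585 m

12.585 m


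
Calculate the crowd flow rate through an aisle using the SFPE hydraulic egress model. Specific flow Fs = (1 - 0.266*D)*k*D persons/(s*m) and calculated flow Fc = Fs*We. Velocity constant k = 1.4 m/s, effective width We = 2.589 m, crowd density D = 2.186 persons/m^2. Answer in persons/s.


1 - 0.266*D = 1 - 0.266*2.186 = 0.41852
Fs = 0.41852 * 1.4 * 2.186 = 1.2809 persons/(s*m)
Fc = 1.2809 * 2.589 = 3.3161 persons/s

3.3161 persons/s


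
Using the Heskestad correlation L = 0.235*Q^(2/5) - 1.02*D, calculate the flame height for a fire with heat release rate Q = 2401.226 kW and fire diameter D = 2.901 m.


Q^(2/5) = 22.500
0.235 * Q^(2/5) = 5.2874
1.02 * D = 2.9590
L = 2.3284 m

2.3284 m


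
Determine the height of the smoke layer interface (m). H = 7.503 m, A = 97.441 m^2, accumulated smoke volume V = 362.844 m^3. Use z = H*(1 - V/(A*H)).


V/(A*H) = 0.49630
1 - 0.49630 = 0.50370
z = 7.503 * 0.50370 = 3.7793 m

3.7793 m


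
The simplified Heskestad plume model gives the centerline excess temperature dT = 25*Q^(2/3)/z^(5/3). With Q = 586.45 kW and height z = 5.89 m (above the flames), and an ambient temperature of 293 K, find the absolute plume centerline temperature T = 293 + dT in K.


Q^(2/3) = 70.063
z^(5/3) = 19.210
dT = 25 * 70.063 / 19.210 = 91.180 K
T = 293 + 91.180 = 384.18 K

384.18 K


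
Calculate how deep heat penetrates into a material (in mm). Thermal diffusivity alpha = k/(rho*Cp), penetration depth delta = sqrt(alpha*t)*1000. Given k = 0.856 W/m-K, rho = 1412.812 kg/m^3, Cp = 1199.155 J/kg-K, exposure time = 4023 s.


alpha = 0.856 / (1412.812 * 1199.155) = 5.0526e-07 m^2/s
alpha * t = 0.0020327
delta = sqrt(0.0020327) * 1000 = 45.085 mm

45.085 mm


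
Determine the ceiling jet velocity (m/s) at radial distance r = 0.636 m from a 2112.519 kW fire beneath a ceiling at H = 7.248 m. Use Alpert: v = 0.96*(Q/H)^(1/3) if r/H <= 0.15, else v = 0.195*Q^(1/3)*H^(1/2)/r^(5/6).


r/H = 0.636 / 7.248 = 0.087748
r/H <= 0.15, so v = 0.96*(Q/H)^(1/3)
Q/H = 291.46
(Q/H)^(1/3) = 6.6302
v = 0.96 * 6.6302 = 6.3650 m/s

6.3650 m/s


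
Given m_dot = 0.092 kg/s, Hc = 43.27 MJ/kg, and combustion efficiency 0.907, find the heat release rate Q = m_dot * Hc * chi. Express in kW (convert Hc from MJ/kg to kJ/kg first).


Hc = 43.27 MJ/kg = 43.27 * 1000 kJ/kg = 43270 kJ/kg
Q = 0.092 kg/s * 43270 kJ/kg * 0.907 = 3610.6 kW

3610.6 kW


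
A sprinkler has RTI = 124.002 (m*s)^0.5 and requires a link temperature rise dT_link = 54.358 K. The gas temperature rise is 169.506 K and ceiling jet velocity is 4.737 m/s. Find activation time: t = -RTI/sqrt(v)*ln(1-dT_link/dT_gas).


dT_link/dT_gas = 0.32068
ln(1 - 0.32068) = -0.38667
t = -124.002 / sqrt(4.737) * -0.38667 = 22.030 s

22.030 s


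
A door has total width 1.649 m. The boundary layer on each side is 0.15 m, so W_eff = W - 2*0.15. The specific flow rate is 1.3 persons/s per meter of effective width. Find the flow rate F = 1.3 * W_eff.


W_eff = 1.649 - 0.30 = 1.349 m
F = 1.3 * 1.349 = 1.7537 persons/s

1.7537 persons/s


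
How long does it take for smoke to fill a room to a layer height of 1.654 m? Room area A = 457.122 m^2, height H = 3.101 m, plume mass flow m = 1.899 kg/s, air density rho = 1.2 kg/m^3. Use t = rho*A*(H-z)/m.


H - z = 1.447 m
t = 1.2 * 457.122 * 1.447 / 1.899 = 417.98 s

417.98 s


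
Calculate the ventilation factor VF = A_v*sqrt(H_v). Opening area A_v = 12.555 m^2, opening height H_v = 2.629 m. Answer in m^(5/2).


sqrt(H_v) = 1.6214
VF = 12.555 * 1.6214 = 20.357 m^(5/2)

20.357 m^(5/2)


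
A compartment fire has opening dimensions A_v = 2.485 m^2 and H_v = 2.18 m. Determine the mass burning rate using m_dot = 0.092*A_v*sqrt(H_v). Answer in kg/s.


sqrt(H_v) = 1.4765
m_dot = 0.092 * 2.485 * 1.4765 = 0.33755 kg/s

0.33755 kg/s


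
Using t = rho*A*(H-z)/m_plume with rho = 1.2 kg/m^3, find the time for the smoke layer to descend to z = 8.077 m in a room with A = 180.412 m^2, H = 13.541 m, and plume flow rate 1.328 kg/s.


H - z = 5.464 m
t = 1.2 * 180.412 * 5.464 / 1.328 = 890.76 s

890.76 s


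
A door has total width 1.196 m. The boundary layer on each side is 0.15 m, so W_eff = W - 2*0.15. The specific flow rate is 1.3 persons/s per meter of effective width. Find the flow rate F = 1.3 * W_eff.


W_eff = 1.196 - 0.30 = 0.896 m
F = 1.3 * 0.896 = 1.1648 persons/s

1.1648 persons/s


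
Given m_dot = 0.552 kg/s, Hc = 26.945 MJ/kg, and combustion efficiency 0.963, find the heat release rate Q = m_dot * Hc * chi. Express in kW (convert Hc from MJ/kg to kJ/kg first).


Hc = 26.945 MJ/kg = 26.945 * 1000 kJ/kg = 26945 kJ/kg
Q = 0.552 kg/s * 26945 kJ/kg * 0.963 = 14323 kW

14323 kW


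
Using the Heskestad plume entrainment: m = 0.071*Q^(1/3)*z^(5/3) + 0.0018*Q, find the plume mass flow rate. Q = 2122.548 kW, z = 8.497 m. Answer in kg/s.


Q^(1/3) = 12.851
z^(5/3) = 35.381
First term = 0.071 * 12.851 * 35.381 = 32.284
Second term = 0.0018 * 2122.548 = 3.8206
m = 36.105 kg/s

36.105 kg/s


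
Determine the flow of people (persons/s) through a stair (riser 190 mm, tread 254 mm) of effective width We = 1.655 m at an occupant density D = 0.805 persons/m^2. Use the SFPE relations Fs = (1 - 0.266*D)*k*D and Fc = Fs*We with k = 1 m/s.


1 - 0.266*D = 1 - 0.266*0.805 = 0.78587
Fs = 0.78587 * 1 * 0.805 = 0.63263 persons/(s*m)
Fc = 0.63263 * 1.655 = 1.0470 persons/s

1.0470 persons/s


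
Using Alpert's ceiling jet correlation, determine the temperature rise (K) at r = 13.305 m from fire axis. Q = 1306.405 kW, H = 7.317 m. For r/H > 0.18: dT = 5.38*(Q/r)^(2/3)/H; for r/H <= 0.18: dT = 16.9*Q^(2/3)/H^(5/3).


r/H = 13.305 / 7.317 = 1.8184
r/H > 0.18, so dT = 5.38*(Q/r)^(2/3)/H
Q/r = 98.189
(Q/r)^(2/3) = 21.283
dT = 5.38 * 21.283 / 7.317 = 15.649 K

15.649 K


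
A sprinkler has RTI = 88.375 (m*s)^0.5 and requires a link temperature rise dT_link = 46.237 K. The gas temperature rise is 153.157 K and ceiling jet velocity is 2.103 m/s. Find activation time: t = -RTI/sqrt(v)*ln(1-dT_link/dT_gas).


dT_link/dT_gas = 0.30189
ln(1 - 0.30189) = -0.35938
t = -88.375 / sqrt(2.103) * -0.35938 = 21.901 s

21.901 s


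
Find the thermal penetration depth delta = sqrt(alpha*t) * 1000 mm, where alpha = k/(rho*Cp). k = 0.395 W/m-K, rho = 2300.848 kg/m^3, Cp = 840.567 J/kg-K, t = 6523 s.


alpha = 0.395 / (2300.848 * 840.567) = 2.0424e-07 m^2/s
alpha * t = 0.0013322
delta = sqrt(0.0013322) * 1000 = 36.500 mm

36.500 mm


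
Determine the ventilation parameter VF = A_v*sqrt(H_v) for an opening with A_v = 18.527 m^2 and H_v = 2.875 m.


sqrt(H_v) = 1.6956
VF = 18.527 * 1.6956 = 31.414 m^(5/2)

31.414 m^(5/2)


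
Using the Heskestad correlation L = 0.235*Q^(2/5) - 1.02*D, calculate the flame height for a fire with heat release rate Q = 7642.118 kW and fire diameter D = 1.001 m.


Q^(2/5) = 35.751
0.235 * Q^(2/5) = 8.4014
1.02 * D = 1.0210
L = 7.3804 m

7.3804 m


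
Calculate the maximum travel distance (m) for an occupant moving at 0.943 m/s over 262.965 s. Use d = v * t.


d = 0.943 * 262.965 = 247.98 m

247.98 m


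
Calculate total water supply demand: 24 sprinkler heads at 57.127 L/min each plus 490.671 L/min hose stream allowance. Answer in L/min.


Sprinkler demand = 24 * 57.127 = 1371.048 L/min
Total = 1371.048 + 490.671 = 1861.719 L/min

1861.719 L/min


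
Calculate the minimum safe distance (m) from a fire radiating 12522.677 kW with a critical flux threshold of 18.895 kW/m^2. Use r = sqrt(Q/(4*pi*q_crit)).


4*pi*q_crit = 237.44
Q/(4*pi*q_crit) = 52.740
r = sqrt(52.740) = 7.2622 m

7.2622 m


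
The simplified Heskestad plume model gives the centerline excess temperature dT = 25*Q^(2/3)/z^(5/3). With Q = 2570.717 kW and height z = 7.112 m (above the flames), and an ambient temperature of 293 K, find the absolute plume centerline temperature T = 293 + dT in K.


Q^(2/3) = 187.66
z^(5/3) = 26.302
dT = 25 * 187.66 / 26.302 = 178.37 K
T = 293 + 178.37 = 471.37 K

471.37 K


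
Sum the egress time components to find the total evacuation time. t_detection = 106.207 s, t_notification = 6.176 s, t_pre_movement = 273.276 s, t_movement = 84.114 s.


Total = 106.207 + 6.176 + 273.276 + 84.114 = 469.773 s

469.773 s


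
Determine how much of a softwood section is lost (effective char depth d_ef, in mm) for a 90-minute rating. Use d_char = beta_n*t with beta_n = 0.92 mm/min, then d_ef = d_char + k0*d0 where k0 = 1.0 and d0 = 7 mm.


d_char = 0.92 * 90 = 82.8 mm
d_ef = 82.8 + 1.0*7 = 89.8 mm

89.8 mm


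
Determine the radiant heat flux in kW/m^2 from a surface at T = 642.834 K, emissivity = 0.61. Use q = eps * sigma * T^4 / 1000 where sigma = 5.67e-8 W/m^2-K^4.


T^4 = 1.7076e+11
q = 0.61 * 5.67e-8 * 1.7076e+11 / 1000 = 5.9062 kW/m^2

5.9062 kW/m^2


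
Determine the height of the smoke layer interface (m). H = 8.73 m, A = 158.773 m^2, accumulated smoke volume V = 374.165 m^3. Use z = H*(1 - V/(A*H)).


V/(A*H) = 0.26994
1 - 0.26994 = 0.73006
z = 8.73 * 0.73006 = 6.3734 m

6.3734 m


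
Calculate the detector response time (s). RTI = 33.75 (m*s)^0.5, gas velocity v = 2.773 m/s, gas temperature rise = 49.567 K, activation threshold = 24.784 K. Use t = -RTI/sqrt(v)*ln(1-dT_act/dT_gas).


dT_act/dT_gas = 0.50001
ln(1 - 0.50001) = -0.69317
t = -33.75 / sqrt(2.773) * -0.69317 = 14.049 s

14.049 s


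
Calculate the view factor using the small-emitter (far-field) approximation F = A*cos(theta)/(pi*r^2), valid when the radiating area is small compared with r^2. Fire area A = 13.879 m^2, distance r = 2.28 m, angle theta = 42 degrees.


cos(42 deg) = 0.74314
pi*r^2 = 16.331
F = 13.879 * 0.74314 / 16.331 = 0.63156

0.63156


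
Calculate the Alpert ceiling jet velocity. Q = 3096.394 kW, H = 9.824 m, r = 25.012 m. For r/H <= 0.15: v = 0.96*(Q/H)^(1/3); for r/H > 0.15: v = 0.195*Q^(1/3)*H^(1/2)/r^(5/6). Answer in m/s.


r/H = 25.012 / 9.824 = 2.5460
r/H > 0.15, so v = 0.195*Q^(1/3)*H^(1/2)/r^(5/6)
Q^(1/3) = 14.575
H^(1/2) = 3.1343
r^(5/6) = 14.626
v = 0.195 * 14.575 * 3.1343 / 14.626 = 0.60908 m/s

0.60908 m/s


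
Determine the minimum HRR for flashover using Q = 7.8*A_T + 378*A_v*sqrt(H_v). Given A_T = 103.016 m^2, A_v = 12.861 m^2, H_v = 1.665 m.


7.8*A_T = 803.52
sqrt(H_v) = 1.2903
378*A_v*sqrt(H_v) = 6273.0
Q = 803.52 + 6273.0 = 7076.5 kW

7076.5 kW


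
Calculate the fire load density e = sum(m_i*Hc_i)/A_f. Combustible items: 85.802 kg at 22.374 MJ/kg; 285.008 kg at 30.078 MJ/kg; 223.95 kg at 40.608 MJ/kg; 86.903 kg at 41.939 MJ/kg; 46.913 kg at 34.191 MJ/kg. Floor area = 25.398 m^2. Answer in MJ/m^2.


Total energy = 85.802*22.374 + 285.008*30.078 + 223.95*40.608 + 86.903*41.939 + 46.913*34.191
= 1919.734 + 8572.471 + 9094.162 + 3644.625 + 1604.002
= 24834.99 MJ
e = 24834.99 / 25.398 = 977.83 MJ/m^2

977.83 MJ/m^2


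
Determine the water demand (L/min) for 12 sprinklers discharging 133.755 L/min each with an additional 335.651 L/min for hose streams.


Sprinkler demand = 12 * 133.755 = 1605.06 L/min
Total = 1605.06 + 335.651 = 1940.711 L/min

1940.711 L/min


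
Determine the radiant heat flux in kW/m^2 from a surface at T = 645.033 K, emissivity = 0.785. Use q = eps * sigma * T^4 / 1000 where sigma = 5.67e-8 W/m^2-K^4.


T^4 = 1.7311e+11
q = 0.785 * 5.67e-8 * 1.7311e+11 / 1000 = 7.7051 kW/m^2

7.7051 kW/m^2


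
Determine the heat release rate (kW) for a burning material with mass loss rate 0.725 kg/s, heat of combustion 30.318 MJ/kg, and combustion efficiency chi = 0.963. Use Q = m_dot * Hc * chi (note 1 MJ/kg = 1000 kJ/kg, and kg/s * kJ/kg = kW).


Hc = 30.318 MJ/kg = 30.318 * 1000 kJ/kg = 30318 kJ/kg
Q = 0.725 kg/s * 30318 kJ/kg * 0.963 = 21167 kW

21167 kW


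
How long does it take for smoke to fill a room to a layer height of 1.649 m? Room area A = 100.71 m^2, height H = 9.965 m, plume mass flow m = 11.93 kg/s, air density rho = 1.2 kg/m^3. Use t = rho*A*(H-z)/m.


H - z = 8.316 m
t = 1.2 * 100.71 * 8.316 / 11.93 = 84.242 s

84.242 s


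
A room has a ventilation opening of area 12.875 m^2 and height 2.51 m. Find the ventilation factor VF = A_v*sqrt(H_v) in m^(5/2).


sqrt(H_v) = 1.5843
VF = 12.875 * 1.5843 = 20.398 m^(5/2)

20.398 m^(5/2)


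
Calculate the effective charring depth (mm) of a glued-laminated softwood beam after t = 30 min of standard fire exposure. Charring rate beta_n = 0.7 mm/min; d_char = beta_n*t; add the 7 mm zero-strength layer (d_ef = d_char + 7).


d_char = 0.7 * 30 = 21 mm
d_ef = 21 + 1.0*7 = 28 mm

28 mm


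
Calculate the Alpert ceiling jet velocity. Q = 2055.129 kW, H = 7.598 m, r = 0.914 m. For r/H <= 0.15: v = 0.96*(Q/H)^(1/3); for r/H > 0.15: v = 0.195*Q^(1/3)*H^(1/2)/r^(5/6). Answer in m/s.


r/H = 0.914 / 7.598 = 0.12029
r/H <= 0.15, so v = 0.96*(Q/H)^(1/3)
Q/H = 270.48
(Q/H)^(1/3) = 6.4672
v = 0.96 * 6.4672 = 6.2085 m/s

6.2085 m/s


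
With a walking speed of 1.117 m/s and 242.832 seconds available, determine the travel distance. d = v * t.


d = 1.117 * 242.832 = 271.24 m

271.24 m


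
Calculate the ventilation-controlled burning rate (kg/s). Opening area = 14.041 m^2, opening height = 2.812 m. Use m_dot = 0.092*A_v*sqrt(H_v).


sqrt(H_v) = 1.6769
m_dot = 0.092 * 14.041 * 1.6769 = 2.1662 kg/s

2.1662 kg/s


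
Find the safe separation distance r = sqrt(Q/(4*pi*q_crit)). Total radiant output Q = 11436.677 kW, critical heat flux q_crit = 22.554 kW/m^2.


4*pi*q_crit = 283.42
Q/(4*pi*q_crit) = 40.352
r = sqrt(40.352) = 6.3523 m

6.3523 m


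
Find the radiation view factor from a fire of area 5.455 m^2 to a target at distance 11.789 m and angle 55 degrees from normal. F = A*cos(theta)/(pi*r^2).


cos(55 deg) = 0.57358
pi*r^2 = 436.62
F = 5.455 * 0.57358 / 436.62 = 0.0071661

0.0071661


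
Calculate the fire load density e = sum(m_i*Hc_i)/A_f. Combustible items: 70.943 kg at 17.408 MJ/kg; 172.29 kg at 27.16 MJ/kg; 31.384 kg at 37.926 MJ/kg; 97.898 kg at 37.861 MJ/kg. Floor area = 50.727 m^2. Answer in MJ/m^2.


Total energy = 70.943*17.408 + 172.29*27.16 + 31.384*37.926 + 97.898*37.861
= 1234.976 + 4679.396 + 1190.270 + 3706.516
= 10811.16 MJ
e = 10811.16 / 50.727 = 213.12 MJ/m^2

213.12 MJ/m^2


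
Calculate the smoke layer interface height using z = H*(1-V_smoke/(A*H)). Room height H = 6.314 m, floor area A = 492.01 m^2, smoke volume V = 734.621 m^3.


V/(A*H) = 0.23647
1 - 0.23647 = 0.76353
z = 6.314 * 0.76353 = 4.8209 m

4.8209 m


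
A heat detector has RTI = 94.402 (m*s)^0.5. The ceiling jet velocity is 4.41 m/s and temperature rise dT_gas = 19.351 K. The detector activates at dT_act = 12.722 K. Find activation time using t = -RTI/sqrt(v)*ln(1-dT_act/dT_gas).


dT_act/dT_gas = 0.65743
ln(1 - 0.65743) = -1.0713
t = -94.402 / sqrt(4.41) * -1.0713 = 48.158 s

48.158 s


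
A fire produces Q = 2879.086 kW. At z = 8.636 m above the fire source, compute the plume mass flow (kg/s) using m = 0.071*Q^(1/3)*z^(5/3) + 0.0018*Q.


Q^(1/3) = 14.226
z^(5/3) = 36.351
First term = 0.071 * 14.226 * 36.351 = 36.717
Second term = 0.0018 * 2879.086 = 5.1824
m = 41.899 kg/s

41.899 kg/s


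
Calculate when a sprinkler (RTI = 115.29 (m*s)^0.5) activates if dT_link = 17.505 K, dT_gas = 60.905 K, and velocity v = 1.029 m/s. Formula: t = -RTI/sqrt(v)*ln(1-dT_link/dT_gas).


dT_link/dT_gas = 0.28741
ln(1 - 0.28741) = -0.33886
t = -115.29 / sqrt(1.029) * -0.33886 = 38.512 s

38.512 s


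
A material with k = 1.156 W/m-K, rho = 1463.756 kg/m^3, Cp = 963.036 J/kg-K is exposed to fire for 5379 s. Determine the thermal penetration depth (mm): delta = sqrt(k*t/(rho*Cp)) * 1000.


alpha = 1.156 / (1463.756 * 963.036) = 8.2006e-07 m^2/s
alpha * t = 0.0044111
delta = sqrt(0.0044111) * 1000 = 66.416 mm

66.416 mm


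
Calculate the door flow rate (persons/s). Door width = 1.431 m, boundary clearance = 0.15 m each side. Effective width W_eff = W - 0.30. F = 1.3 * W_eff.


W_eff = 1.431 - 0.30 = 1.131 m
F = 1.3 * 1.131 = 1.4703 persons/s

1.4703 persons/s


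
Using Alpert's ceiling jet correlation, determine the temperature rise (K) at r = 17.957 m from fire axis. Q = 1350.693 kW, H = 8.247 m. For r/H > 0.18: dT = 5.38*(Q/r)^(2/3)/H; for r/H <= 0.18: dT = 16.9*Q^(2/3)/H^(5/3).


r/H = 17.957 / 8.247 = 2.1774
r/H > 0.18, so dT = 5.38*(Q/r)^(2/3)/H
Q/r = 75.218
(Q/r)^(2/3) = 17.819
dT = 5.38 * 17.819 / 8.247 = 11.624 K

11.624 K


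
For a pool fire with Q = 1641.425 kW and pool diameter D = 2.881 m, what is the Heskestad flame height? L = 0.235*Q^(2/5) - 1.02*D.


Q^(2/5) = 19.324
0.235 * Q^(2/5) = 4.5410
1.02 * D = 2.9386
L = 1.6024 m

1.6024 m


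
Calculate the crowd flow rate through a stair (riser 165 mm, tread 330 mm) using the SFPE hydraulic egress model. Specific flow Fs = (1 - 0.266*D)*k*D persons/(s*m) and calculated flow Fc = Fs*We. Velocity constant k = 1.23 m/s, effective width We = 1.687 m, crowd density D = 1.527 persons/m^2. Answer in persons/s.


1 - 0.266*D = 1 - 0.266*1.527 = 0.59382
Fs = 0.59382 * 1.23 * 1.527 = 1.1153 persons/(s*m)
Fc = 1.1153 * 1.687 = 1.8815 persons/s

1.8815 persons/s


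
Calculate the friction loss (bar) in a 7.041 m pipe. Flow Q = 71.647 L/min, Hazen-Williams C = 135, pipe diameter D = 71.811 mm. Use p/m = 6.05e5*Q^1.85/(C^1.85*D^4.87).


Q^1.85 = 2704.7
C^1.85 = 8732.1
D^4.87 = 1.0956e+09
p/m = 0.00017104 bar/m
p_total = 0.00017104 * 7.041 = 0.0012043 bar

0.0012043 bar


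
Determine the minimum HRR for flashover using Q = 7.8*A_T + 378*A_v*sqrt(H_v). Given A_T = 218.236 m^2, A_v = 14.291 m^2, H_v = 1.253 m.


7.8*A_T = 1702.2
sqrt(H_v) = 1.1194
378*A_v*sqrt(H_v) = 6046.9
Q = 1702.2 + 6046.9 = 7749.1 kW

7749.1 kW


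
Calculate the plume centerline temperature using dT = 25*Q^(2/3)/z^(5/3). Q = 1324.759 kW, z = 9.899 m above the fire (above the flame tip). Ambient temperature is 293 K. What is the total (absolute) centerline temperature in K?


Q^(2/3) = 120.62
z^(5/3) = 45.637
dT = 25 * 120.62 / 45.637 = 66.076 K
T = 293 + 66.076 = 359.08 K

359.08 K


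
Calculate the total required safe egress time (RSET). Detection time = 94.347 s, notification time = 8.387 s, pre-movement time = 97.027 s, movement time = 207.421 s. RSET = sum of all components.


Total = 94.347 + 8.387 + 97.027 + 207.421 = 407.182 s

407.182 s


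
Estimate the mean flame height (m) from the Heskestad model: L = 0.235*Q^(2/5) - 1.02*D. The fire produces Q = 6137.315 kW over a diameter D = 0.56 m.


Q^(2/5) = 32.748
0.235 * Q^(2/5) = 7.6959
1.02 * D = 0.57120
L = 7.1247 m

7.1247 m


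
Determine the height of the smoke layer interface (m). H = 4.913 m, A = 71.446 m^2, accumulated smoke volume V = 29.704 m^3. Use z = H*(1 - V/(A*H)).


V/(A*H) = 0.084623
1 - 0.084623 = 0.91538
z = 4.913 * 0.91538 = 4.4972 m

4.4972 m


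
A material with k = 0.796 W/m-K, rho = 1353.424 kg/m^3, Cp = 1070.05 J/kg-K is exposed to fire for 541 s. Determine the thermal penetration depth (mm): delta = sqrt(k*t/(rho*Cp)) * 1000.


alpha = 0.796 / (1353.424 * 1070.05) = 5.4964e-07 m^2/s
alpha * t = 0.00029735
delta = sqrt(0.00029735) * 1000 = 17.244 mm

17.244 mm


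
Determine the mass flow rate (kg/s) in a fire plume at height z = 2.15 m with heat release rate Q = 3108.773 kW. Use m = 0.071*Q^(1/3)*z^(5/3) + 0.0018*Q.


Q^(1/3) = 14.595
z^(5/3) = 3.5815
First term = 0.071 * 14.595 * 3.5815 = 3.7112
Second term = 0.0018 * 3108.773 = 5.5958
m = 9.3070 kg/s

9.3070 kg/s


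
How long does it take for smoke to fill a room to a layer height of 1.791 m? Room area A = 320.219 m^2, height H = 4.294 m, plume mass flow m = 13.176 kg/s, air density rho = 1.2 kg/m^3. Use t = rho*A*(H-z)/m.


H - z = 2.503 m
t = 1.2 * 320.219 * 2.503 / 13.176 = 72.997 s

72.997 s


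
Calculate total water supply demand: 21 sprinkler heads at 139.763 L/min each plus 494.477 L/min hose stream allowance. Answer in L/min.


Sprinkler demand = 21 * 139.763 = 2935.023 L/min
Total = 2935.023 + 494.477 = 3429.5 L/min

3429.5 L/min


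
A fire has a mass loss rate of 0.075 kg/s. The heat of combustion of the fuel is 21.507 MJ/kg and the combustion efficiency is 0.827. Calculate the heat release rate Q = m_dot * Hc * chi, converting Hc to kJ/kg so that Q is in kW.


Hc = 21.507 MJ/kg = 21.507 * 1000 kJ/kg = 21507 kJ/kg
Q = 0.075 kg/s * 21507 kJ/kg * 0.827 = 1334.0 kW

1334.0 kW


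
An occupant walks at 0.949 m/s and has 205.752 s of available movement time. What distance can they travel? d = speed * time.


d = 0.949 * 205.752 = 195.26 m

195.26 m


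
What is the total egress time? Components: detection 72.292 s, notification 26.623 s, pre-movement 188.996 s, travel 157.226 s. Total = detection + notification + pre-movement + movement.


Total = 72.292 + 26.623 + 188.996 + 157.226 = 445.137 s

445.137 s


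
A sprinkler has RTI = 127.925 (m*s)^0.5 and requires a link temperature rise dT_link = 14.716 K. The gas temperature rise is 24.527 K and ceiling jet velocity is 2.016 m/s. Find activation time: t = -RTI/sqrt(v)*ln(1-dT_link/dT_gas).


dT_link/dT_gas = 0.59999
ln(1 - 0.59999) = -0.91627
t = -127.925 / sqrt(2.016) * -0.91627 = 82.553 s

82.553 s


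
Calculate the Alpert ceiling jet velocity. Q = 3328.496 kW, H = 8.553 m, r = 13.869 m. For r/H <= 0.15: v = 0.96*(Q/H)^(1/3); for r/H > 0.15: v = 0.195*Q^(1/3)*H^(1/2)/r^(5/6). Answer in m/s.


r/H = 13.869 / 8.553 = 1.6215
r/H > 0.15, so v = 0.195*Q^(1/3)*H^(1/2)/r^(5/6)
Q^(1/3) = 14.931
H^(1/2) = 2.9246
r^(5/6) = 8.9476
v = 0.195 * 14.931 * 2.9246 / 8.9476 = 0.95164 m/s

0.95164 m/s


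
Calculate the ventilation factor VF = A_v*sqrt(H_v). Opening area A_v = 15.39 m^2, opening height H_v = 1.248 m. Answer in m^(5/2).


sqrt(H_v) = 1.1171
VF = 15.39 * 1.1171 = 17.193 m^(5/2)

17.193 m^(5/2)


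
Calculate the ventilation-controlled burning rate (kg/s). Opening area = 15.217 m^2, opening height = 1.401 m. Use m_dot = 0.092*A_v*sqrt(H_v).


sqrt(H_v) = 1.1836
m_dot = 0.092 * 15.217 * 1.1836 = 1.6571 kg/s

1.6571 kg/s


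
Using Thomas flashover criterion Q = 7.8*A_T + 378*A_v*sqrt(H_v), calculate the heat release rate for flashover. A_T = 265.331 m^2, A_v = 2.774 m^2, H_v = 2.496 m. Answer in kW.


7.8*A_T = 2069.6
sqrt(H_v) = 1.5799
378*A_v*sqrt(H_v) = 1656.6
Q = 2069.6 + 1656.6 = 3726.2 kW

3726.2 kW


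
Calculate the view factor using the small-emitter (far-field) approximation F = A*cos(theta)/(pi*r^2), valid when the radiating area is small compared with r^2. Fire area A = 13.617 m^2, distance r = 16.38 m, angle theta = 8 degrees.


cos(8 deg) = 0.99027
pi*r^2 = 842.90
F = 13.617 * 0.99027 / 842.90 = 0.015998

0.015998


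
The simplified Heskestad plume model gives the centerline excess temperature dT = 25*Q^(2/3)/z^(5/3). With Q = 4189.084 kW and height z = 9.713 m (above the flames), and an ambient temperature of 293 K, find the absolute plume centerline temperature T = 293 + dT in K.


Q^(2/3) = 259.86
z^(5/3) = 44.217
dT = 25 * 259.86 / 44.217 = 146.93 K
T = 293 + 146.93 = 439.93 K

439.93 K


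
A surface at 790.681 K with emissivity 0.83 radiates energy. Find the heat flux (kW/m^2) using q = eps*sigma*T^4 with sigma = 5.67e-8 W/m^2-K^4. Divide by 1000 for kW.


T^4 = 3.9085e+11
q = 0.83 * 5.67e-8 * 3.9085e+11 / 1000 = 18.394 kW/m^2

18.394 kW/m^2


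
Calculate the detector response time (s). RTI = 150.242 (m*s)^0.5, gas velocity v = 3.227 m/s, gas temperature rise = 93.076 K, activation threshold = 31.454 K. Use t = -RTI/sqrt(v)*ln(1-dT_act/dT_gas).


dT_act/dT_gas = 0.33794
ln(1 - 0.33794) = -0.41240
t = -150.242 / sqrt(3.227) * -0.41240 = 34.491 s

34.491 s


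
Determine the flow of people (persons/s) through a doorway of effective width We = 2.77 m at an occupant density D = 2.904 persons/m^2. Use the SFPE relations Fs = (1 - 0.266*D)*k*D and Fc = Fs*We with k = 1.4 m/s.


1 - 0.266*D = 1 - 0.266*2.904 = 0.22754
Fs = 0.22754 * 1.4 * 2.904 = 0.92507 persons/(s*m)
Fc = 0.92507 * 2.77 = 2.5624 persons/s

2.5624 persons/s
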